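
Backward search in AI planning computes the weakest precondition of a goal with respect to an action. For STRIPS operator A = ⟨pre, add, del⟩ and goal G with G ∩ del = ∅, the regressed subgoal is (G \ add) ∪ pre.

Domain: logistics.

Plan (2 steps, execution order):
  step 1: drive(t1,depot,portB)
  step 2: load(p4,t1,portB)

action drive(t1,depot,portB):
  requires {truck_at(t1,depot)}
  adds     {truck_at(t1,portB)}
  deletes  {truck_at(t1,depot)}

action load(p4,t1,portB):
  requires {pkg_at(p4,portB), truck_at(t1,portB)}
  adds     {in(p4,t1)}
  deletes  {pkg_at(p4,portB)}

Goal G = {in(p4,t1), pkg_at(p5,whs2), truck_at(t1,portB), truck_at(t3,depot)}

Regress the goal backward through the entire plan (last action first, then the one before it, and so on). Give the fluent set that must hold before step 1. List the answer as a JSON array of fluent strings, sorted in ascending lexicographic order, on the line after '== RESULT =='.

Work backward from the goal:
  through step 2 (load(p4,t1,portB)): drop {in(p4,t1)}, keep {pkg_at(p5,whs2), truck_at(t1,portB), truck_at(t3,depot)}, require {pkg_at(p4,portB), truck_at(t1,portB)}
    → {pkg_at(p4,portB), pkg_at(p5,whs2), truck_at(t1,portB), truck_at(t3,depot)}
  through step 1 (drive(t1,depot,portB)): drop {truck_at(t1,portB)}, keep {pkg_at(p4,portB), pkg_at(p5,whs2), truck_at(t3,depot)}, require {truck_at(t1,depot)}
    → {pkg_at(p4,portB), pkg_at(p5,whs2), truck_at(t1,depot), truck_at(t3,depot)}

== RESULT ==
["pkg_at(p4,portB)", "pkg_at(p5,whs2)", "truck_at(t1,depot)", "truck_at(t3,depot)"]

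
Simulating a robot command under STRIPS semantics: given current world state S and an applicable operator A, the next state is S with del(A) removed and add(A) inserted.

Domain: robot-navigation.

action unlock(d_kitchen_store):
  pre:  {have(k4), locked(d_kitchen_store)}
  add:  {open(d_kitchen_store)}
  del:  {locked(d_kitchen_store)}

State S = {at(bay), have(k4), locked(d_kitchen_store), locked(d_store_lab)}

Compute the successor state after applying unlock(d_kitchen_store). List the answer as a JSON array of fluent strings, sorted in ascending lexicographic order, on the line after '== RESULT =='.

Compute (S \ del) ∪ add:
  pre ⊆ S: {have(k4), locked(d_kitchen_store)} ⊆ S  — applicable
  S \ del = {at(bay), have(k4), locked(d_store_lab)}
  ∪ add   = {at(bay), have(k4), locked(d_store_lab), open(d_kitchen_store)}

== RESULT ==
["at(bay)", "have(k4)", "locked(d_store_lab)", "open(d_kitchen_store)"]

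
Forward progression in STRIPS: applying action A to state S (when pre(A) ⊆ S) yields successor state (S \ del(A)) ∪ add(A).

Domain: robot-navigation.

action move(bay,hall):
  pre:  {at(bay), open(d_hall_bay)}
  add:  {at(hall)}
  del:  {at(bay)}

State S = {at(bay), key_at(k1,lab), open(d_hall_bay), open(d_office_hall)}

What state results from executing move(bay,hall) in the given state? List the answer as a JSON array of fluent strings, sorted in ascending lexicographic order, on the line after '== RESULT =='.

Compute (S \ del) ∪ add:
  pre ⊆ S: {at(bay), open(d_hall_bay)} ⊆ S  — applicable
  S \ del = {key_at(k1,lab), open(d_hall_bay), open(d_office_hall)}
  ∪ add   = {at(hall), key_at(k1,lab), open(d_hall_bay), open(d_office_hall)}

== RESULT ==
["at(hall)", "key_at(k1,lab)", "open(d_hall_bay)", "open(d_office_hall)"]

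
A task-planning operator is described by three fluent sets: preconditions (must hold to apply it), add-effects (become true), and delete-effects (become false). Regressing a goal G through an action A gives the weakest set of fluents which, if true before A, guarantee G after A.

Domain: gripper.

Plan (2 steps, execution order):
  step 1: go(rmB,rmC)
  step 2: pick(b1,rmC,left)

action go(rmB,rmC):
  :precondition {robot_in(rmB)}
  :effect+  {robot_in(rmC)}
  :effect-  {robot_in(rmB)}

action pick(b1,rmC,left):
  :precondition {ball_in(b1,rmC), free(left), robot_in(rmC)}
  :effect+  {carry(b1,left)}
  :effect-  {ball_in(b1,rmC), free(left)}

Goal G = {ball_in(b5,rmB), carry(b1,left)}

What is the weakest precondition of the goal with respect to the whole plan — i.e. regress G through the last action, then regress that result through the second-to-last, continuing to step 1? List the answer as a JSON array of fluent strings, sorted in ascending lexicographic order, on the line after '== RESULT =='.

Regress step by step:
  through step 2 (pick(b1,rmC,left)): drop {carry(b1,left)}, keep {ball_in(b5,rmB)}, require {ball_in(b1,rmC), free(left), robot_in(rmC)}
    → {ball_in(b1,rmC), ball_in(b5,rmB), free(left), robot_in(rmC)}
  through step 1 (go(rmB,rmC)): drop {robot_in(rmC)}, keep {ball_in(b1,rmC), ball_in(b5,rmB), free(left)}, require {robot_in(rmB)}
    → {ball_in(b1,rmC), ball_in(b5,rmB), free(left), robot_in(rmB)}

== RESULT ==
["ball_in(b1,rmC)", "ball_in(b5,rmB)", "free(left)", "robot_in(rmB)"]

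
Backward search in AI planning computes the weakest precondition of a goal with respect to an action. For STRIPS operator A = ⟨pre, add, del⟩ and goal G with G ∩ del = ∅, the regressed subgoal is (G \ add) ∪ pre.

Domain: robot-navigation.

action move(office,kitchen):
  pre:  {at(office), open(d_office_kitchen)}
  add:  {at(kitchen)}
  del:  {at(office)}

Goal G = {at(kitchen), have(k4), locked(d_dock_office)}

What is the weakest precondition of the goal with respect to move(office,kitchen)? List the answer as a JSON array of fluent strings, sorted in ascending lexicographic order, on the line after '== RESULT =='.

Regress:
  G ∩ del = {}  (empty — regression defined)
  G \ add = {at(kitchen), have(k4), locked(d_dock_office)} \ {at(kitchen)} = {have(k4), locked(d_dock_office)}
  ∪ pre   = {have(k4), locked(d_dock_office)} ∪ {at(office), open(d_office_kitchen)}
          = {at(office), have(k4), locked(d_dock_office), open(d_office_kitchen)}

== RESULT ==
["at(office)", "have(k4)", "locked(d_dock_office)", "open(d_office_kitchen)"]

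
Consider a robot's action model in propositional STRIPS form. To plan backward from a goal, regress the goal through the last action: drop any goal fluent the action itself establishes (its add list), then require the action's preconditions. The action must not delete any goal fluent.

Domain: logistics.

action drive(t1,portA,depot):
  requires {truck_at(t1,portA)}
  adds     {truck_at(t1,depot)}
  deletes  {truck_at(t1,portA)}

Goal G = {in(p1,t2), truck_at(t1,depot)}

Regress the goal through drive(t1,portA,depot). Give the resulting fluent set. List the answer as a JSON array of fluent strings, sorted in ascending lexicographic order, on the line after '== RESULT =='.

Compute (G \ add) ∪ pre:
  G ∩ del = {}  (empty — regression defined)
  G \ add = {in(p1,t2), truck_at(t1,depot)} \ {truck_at(t1,depot)} = {in(p1,t2)}
  ∪ pre   = {in(p1,t2)} ∪ {truck_at(t1,portA)}
          = {in(p1,t2), truck_at(t1,portA)}

== RESULT ==
["in(p1,t2)", "truck_at(t1,portA)"]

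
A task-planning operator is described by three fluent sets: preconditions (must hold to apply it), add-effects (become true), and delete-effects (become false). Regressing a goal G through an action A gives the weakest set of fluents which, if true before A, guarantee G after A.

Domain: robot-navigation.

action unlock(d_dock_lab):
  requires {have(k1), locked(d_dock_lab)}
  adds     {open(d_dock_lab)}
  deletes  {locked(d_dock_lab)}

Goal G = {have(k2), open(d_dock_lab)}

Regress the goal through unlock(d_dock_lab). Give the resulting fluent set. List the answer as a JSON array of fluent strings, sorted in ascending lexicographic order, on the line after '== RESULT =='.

Compute (G \ add) ∪ pre:
  G ∩ del = {}  (empty — regression defined)
  G \ add = {have(k2), open(d_dock_lab)} \ {open(d_dock_lab)} = {have(k2)}
  ∪ pre   = {have(k2)} ∪ {have(k1), locked(d_dock_lab)}
          = {have(k1), have(k2), locked(d_dock_lab)}

== RESULT ==
["have(k1)", "have(k2)", "locked(d_dock_lab)"]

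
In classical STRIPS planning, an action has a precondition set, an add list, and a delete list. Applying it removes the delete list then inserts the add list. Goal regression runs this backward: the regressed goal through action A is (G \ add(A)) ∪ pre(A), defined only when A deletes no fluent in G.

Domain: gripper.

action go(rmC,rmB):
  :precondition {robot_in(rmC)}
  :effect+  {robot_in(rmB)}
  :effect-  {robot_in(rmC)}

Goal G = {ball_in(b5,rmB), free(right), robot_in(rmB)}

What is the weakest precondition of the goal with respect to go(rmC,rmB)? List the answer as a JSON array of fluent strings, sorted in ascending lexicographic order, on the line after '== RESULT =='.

Regress:
  G ∩ del = {}  (empty — regression defined)
  G \ add = {ball_in(b5,rmB), free(right), robot_in(rmB)} \ {robot_in(rmB)} = {ball_in(b5,rmB), free(right)}
  ∪ pre   = {ball_in(b5,rmB), free(right)} ∪ {robot_in(rmC)}
          = {ball_in(b5,rmB), free(right), robot_in(rmC)}

== RESULT ==
["ball_in(b5,rmB)", "free(right)", "robot_in(rmC)"]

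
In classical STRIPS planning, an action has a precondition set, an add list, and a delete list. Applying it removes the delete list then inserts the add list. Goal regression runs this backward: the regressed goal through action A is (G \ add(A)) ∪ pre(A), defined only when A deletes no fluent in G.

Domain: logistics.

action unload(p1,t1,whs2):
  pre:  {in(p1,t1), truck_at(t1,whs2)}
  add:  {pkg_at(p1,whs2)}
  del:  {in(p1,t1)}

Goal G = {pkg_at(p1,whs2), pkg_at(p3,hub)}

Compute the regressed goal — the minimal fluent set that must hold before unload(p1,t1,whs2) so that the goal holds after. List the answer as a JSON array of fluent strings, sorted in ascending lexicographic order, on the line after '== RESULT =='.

Compute (G \ add) ∪ pre:
  G ∩ del = {}  (empty — regression defined)
  G \ add = {pkg_at(p1,whs2), pkg_at(p3,hub)} \ {pkg_at(p1,whs2)} = {pkg_at(p3,hub)}
  ∪ pre   = {pkg_at(p3,hub)} ∪ {in(p1,t1), truck_at(t1,whs2)}
          = {in(p1,t1), pkg_at(p3,hub), truck_at(t1,whs2)}

== RESULT ==
["in(p1,t1)", "pkg_at(p3,hub)", "truck_at(t1,whs2)"]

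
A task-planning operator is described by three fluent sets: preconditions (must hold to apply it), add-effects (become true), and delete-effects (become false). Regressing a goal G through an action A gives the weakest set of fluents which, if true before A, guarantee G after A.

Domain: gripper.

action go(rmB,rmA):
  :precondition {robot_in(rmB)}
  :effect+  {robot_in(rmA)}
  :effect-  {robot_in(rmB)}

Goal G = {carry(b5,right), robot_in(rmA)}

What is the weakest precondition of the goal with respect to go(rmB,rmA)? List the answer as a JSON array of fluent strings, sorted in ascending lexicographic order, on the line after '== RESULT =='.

Compute (G \ add) ∪ pre:
  G ∩ del = {}  (empty — regression defined)
  G \ add = {carry(b5,right), robot_in(rmA)} \ {robot_in(rmA)} = {carry(b5,right)}
  ∪ pre   = {carry(b5,right)} ∪ {robot_in(rmB)}
          = {carry(b5,right), robot_in(rmB)}

== RESULT ==
["carry(b5,right)", "robot_in(rmB)"]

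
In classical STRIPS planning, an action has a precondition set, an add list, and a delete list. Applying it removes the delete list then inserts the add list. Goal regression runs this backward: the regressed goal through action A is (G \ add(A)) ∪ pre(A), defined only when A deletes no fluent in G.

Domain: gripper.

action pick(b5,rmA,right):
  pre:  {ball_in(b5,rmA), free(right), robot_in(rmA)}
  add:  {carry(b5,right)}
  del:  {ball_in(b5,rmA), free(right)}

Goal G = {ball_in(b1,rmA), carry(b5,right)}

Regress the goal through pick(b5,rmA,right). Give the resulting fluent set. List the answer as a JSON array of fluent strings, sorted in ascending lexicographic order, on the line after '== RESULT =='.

Compute (G \ add) ∪ pre:
  G ∩ del = {}  (empty — regression defined)
  G \ add = {ball_in(b1,rmA), carry(b5,right)} \ {carry(b5,right)} = {ball_in(b1,rmA)}
  ∪ pre   = {ball_in(b1,rmA)} ∪ {ball_in(b5,rmA), free(right), robot_in(rmA)}
          = {ball_in(b1,rmA), ball_in(b5,rmA), free(right), robot_in(rmA)}

== RESULT ==
["ball_in(b1,rmA)", "ball_in(b5,rmA)", "free(right)", "robot_in(rmA)"]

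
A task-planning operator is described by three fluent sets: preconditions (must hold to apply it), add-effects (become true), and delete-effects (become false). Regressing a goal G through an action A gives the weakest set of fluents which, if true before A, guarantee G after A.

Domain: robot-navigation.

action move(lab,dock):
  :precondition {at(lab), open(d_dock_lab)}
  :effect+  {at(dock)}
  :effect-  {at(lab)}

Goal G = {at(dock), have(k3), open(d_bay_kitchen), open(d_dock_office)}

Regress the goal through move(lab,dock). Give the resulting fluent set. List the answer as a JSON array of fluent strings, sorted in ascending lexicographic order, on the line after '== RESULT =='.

Regress:
  G ∩ del = {}  (empty — regression defined)
  G \ add = {at(dock), have(k3), open(d_bay_kitchen), open(d_dock_office)} \ {at(dock)} = {have(k3), open(d_bay_kitchen), open(d_dock_office)}
  ∪ pre   = {have(k3), open(d_bay_kitchen), open(d_dock_office)} ∪ {at(lab), open(d_dock_lab)}
          = {at(lab), have(k3), open(d_bay_kitchen), open(d_dock_lab), open(d_dock_office)}

== RESULT ==
["at(lab)", "have(k3)", "open(d_bay_kitchen)", "open(d_dock_lab)", "open(d_dock_office)"]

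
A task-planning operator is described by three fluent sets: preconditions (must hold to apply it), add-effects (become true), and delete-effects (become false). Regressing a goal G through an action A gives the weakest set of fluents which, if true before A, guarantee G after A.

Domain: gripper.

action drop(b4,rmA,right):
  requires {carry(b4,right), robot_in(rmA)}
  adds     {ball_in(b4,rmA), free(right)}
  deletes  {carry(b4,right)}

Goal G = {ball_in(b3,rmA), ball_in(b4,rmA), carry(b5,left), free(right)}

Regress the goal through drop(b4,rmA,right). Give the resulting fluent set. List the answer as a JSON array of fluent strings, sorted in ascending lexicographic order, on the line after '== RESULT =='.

Regress:
  G ∩ del = {}  (empty — regression defined)
  G \ add = {ball_in(b3,rmA), ball_in(b4,rmA), carry(b5,left), free(right)} \ {ball_in(b4,rmA), free(right)} = {ball_in(b3,rmA), carry(b5,left)}
  ∪ pre   = {ball_in(b3,rmA), carry(b5,left)} ∪ {carry(b4,right), robot_in(rmA)}
          = {ball_in(b3,rmA), carry(b4,right), carry(b5,left), robot_in(rmA)}

== RESULT ==
["ball_in(b3,rmA)", "carry(b4,right)", "carry(b5,left)", "robot_in(rmA)"]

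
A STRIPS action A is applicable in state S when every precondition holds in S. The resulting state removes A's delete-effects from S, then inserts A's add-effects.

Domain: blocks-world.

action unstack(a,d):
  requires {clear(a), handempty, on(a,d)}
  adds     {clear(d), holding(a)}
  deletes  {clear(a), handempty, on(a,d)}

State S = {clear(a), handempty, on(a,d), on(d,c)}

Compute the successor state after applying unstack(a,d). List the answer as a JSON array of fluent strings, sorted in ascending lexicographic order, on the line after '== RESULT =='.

Progress:
  pre ⊆ S: {clear(a), handempty, on(a,d)} ⊆ S  — applicable
  S \ del = {on(d,c)}
  ∪ add   = {clear(d), holding(a), on(d,c)}

== RESULT ==
["clear(d)", "holding(a)", "on(d,c)"]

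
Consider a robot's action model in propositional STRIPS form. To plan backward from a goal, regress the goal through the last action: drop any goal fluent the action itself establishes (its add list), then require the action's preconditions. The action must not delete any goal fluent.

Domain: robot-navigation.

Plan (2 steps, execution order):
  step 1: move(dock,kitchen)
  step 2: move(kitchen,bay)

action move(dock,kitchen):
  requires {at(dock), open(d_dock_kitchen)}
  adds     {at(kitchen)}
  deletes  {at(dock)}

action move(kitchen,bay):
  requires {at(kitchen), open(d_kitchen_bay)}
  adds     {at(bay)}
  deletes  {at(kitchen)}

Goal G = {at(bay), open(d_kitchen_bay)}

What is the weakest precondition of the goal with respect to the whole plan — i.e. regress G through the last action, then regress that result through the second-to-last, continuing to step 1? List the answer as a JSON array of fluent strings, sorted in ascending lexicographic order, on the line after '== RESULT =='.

Regress step by step:
  through step 2 (move(kitchen,bay)): drop {at(bay)}, keep {open(d_kitchen_bay)}, require {at(kitchen), open(d_kitchen_bay)}
    → {at(kitchen), open(d_kitchen_bay)}
  through step 1 (move(dock,kitchen)): drop {at(kitchen)}, keep {open(d_kitchen_bay)}, require {at(dock), open(d_dock_kitchen)}
    → {at(dock), open(d_dock_kitchen), open(d_kitchen_bay)}

== RESULT ==
["at(dock)", "open(d_dock_kitchen)", "open(d_kitchen_bay)"]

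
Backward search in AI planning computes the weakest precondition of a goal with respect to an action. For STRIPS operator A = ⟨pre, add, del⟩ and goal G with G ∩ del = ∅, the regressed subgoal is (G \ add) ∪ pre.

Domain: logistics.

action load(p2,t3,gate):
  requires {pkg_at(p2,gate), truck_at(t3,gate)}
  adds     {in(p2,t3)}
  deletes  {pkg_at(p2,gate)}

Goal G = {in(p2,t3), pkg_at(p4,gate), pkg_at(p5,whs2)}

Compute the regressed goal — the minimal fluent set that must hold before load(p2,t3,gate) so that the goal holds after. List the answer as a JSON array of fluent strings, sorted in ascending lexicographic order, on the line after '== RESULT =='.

Regress:
  G ∩ del = {}  (empty — regression defined)
  G \ add = {in(p2,t3), pkg_at(p4,gate), pkg_at(p5,whs2)} \ {in(p2,t3)} = {pkg_at(p4,gate), pkg_at(p5,whs2)}
  ∪ pre   = {pkg_at(p4,gate), pkg_at(p5,whs2)} ∪ {pkg_at(p2,gate), truck_at(t3,gate)}
          = {pkg_at(p2,gate), pkg_at(p4,gate), pkg_at(p5,whs2), truck_at(t3,gate)}

== RESULT ==
["pkg_at(p2,gate)", "pkg_at(p4,gate)", "pkg_at(p5,whs2)", "truck_at(t3,gate)"]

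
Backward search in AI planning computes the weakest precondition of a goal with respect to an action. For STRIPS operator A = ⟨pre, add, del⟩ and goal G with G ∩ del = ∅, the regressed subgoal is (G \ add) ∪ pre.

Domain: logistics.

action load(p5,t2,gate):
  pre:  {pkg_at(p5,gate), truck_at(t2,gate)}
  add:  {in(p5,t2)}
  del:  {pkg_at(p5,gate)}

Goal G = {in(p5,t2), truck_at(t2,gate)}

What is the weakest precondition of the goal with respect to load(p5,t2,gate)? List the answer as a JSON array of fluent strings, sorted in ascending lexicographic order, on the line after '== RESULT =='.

Regress:
  G ∩ del = {}  (empty — regression defined)
  G \ add = {in(p5,t2), truck_at(t2,gate)} \ {in(p5,t2)} = {truck_at(t2,gate)}
  ∪ pre   = {truck_at(t2,gate)} ∪ {pkg_at(p5,gate), truck_at(t2,gate)}
          = {pkg_at(p5,gate), truck_at(t2,gate)}

== RESULT ==
["pkg_at(p5,gate)", "truck_at(t2,gate)"]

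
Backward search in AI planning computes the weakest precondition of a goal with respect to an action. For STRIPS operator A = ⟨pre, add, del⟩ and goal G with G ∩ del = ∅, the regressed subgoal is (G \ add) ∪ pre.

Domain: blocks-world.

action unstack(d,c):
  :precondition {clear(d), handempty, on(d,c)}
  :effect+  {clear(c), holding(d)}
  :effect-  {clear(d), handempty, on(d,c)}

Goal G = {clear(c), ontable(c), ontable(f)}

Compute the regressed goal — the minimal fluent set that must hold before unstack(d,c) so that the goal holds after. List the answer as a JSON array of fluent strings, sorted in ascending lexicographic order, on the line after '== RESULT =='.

Compute (G \ add) ∪ pre:
  G ∩ del = {}  (empty — regression defined)
  G \ add = {clear(c), ontable(c), ontable(f)} \ {clear(c), holding(d)} = {ontable(c), ontable(f)}
  ∪ pre   = {ontable(c), ontable(f)} ∪ {clear(d), handempty, on(d,c)}
          = {clear(d), handempty, on(d,c), ontable(c), ontable(f)}

== RESULT ==
["clear(d)", "handempty", "on(d,c)", "ontable(c)", "ontable(f)"]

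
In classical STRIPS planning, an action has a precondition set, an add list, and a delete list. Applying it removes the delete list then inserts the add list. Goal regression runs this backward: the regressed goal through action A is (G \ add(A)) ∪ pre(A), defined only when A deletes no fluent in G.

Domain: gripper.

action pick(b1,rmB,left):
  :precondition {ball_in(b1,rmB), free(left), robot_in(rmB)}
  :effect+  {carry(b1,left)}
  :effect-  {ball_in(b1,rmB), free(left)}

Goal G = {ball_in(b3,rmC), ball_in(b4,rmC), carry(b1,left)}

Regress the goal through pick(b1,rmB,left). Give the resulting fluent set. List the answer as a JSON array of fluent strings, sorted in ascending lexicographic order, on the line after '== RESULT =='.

Regress:
  G ∩ del = {}  (empty — regression defined)
  G \ add = {ball_in(b3,rmC), ball_in(b4,rmC), carry(b1,left)} \ {carry(b1,left)} = {ball_in(b3,rmC), ball_in(b4,rmC)}
  ∪ pre   = {ball_in(b3,rmC), ball_in(b4,rmC)} ∪ {ball_in(b1,rmB), free(left), robot_in(rmB)}
          = {ball_in(b1,rmB), ball_in(b3,rmC), ball_in(b4,rmC), free(left), robot_in(rmB)}

== RESULT ==
["ball_in(b1,rmB)", "ball_in(b3,rmC)", "ball_in(b4,rmC)", "free(left)", "robot_in(rmB)"]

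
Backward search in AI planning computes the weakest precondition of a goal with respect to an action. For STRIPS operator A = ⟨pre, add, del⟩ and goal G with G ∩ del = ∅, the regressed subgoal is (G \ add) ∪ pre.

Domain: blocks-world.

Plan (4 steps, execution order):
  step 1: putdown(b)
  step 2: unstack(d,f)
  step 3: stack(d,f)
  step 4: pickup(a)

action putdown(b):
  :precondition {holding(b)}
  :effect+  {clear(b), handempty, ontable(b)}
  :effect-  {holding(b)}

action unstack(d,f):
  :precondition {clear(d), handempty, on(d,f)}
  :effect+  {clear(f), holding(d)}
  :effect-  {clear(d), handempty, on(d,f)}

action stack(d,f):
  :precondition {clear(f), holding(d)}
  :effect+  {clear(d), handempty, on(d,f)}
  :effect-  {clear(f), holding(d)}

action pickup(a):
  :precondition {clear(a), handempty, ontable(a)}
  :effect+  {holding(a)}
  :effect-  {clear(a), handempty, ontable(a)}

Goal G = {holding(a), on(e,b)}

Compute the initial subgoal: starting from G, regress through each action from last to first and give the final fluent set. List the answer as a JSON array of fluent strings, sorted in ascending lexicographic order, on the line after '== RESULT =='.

Work backward from the goal:
  through step 4 (pickup(a)): drop {holding(a)}, keep {on(e,b)}, require {clear(a), handempty, ontable(a)}
    → {clear(a), handempty, on(e,b), ontable(a)}
  through step 3 (stack(d,f)): drop {handempty}, keep {clear(a), on(e,b), ontable(a)}, require {clear(f), holding(d)}
    → {clear(a), clear(f), holding(d), on(e,b), ontable(a)}
  through step 2 (unstack(d,f)): drop {clear(f), holding(d)}, keep {clear(a), on(e,b), ontable(a)}, require {clear(d), handempty, on(d,f)}
    → {clear(a), clear(d), handempty, on(d,f), on(e,b), ontable(a)}
  through step 1 (putdown(b)): drop {handempty}, keep {clear(a), clear(d), on(d,f), on(e,b), ontable(a)}, require {holding(b)}
    → {clear(a), clear(d), holding(b), on(d,f), on(e,b), ontable(a)}

== RESULT ==
["clear(a)", "clear(d)", "holding(b)", "on(d,f)", "on(e,b)", "ontable(a)"]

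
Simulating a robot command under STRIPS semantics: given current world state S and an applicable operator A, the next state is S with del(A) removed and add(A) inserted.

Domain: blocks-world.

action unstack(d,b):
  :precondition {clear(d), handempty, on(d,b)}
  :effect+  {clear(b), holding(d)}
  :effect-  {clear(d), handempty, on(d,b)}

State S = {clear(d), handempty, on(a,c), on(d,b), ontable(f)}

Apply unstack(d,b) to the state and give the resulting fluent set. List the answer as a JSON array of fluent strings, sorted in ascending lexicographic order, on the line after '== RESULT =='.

Compute (S \ del) ∪ add:
  pre ⊆ S: {clear(d), handempty, on(d,b)} ⊆ S  — applicable
  S \ del = {on(a,c), ontable(f)}
  ∪ add   = {clear(b), holding(d), on(a,c), ontable(f)}

== RESULT ==
["clear(b)", "holding(d)", "on(a,c)", "ontable(f)"]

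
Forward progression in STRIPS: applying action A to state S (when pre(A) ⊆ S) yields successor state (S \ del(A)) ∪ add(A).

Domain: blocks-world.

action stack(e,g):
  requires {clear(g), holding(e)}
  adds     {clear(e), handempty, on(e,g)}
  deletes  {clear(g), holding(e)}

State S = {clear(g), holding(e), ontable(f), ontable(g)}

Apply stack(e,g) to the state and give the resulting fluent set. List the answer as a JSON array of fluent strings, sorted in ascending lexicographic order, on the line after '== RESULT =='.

Progress:
  pre ⊆ S: {clear(g), holding(e)} ⊆ S  — applicable
  S \ del = {ontable(f), ontable(g)}
  ∪ add   = {clear(e), handempty, on(e,g), ontable(f), ontable(g)}

== RESULT ==
["clear(e)", "handempty", "on(e,g)", "ontable(f)", "ontable(g)"]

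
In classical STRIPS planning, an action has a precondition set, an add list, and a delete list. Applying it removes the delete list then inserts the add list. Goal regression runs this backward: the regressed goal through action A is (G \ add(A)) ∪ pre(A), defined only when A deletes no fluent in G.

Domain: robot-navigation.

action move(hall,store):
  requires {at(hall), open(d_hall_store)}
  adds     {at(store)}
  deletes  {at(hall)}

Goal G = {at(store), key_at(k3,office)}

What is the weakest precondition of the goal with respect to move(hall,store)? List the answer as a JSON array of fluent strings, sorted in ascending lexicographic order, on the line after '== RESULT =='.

Regress:
  G ∩ del = {}  (empty — regression defined)
  G \ add = {at(store), key_at(k3,office)} \ {at(store)} = {key_at(k3,office)}
  ∪ pre   = {key_at(k3,office)} ∪ {at(hall), open(d_hall_store)}
          = {at(hall), key_at(k3,office), open(d_hall_store)}

== RESULT ==
["at(hall)", "key_at(k3,office)", "open(d_hall_store)"]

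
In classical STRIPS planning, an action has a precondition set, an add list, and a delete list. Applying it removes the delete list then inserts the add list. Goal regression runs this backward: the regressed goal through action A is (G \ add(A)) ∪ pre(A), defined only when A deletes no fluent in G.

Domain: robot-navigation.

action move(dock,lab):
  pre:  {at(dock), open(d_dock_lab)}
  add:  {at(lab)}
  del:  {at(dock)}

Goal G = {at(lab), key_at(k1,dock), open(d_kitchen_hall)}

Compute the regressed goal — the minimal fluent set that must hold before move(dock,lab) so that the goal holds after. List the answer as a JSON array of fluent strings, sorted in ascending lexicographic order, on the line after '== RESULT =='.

Compute (G \ add) ∪ pre:
  G ∩ del = {}  (empty — regression defined)
  G \ add = {at(lab), key_at(k1,dock), open(d_kitchen_hall)} \ {at(lab)} = {key_at(k1,dock), open(d_kitchen_hall)}
  ∪ pre   = {key_at(k1,dock), open(d_kitchen_hall)} ∪ {at(dock), open(d_dock_lab)}
          = {at(dock), key_at(k1,dock), open(d_dock_lab), open(d_kitchen_hall)}

== RESULT ==
["at(dock)", "key_at(k1,dock)", "open(d_dock_lab)", "open(d_kitchen_hall)"]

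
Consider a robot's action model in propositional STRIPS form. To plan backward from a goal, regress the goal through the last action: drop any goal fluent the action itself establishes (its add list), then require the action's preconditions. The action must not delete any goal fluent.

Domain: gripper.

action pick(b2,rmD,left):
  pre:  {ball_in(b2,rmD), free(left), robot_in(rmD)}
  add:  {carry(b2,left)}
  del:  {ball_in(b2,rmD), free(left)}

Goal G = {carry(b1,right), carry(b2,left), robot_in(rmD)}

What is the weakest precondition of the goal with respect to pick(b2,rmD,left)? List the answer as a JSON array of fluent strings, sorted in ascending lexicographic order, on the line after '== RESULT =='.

Regress:
  G ∩ del = {}  (empty — regression defined)
  G \ add = {carry(b1,right), carry(b2,left), robot_in(rmD)} \ {carry(b2,left)} = {carry(b1,right), robot_in(rmD)}
  ∪ pre   = {carry(b1,right), robot_in(rmD)} ∪ {ball_in(b2,rmD), free(left), robot_in(rmD)}
          = {ball_in(b2,rmD), carry(b1,right), free(left), robot_in(rmD)}

== RESULT ==
["ball_in(b2,rmD)", "carry(b1,right)", "free(left)", "robot_in(rmD)"]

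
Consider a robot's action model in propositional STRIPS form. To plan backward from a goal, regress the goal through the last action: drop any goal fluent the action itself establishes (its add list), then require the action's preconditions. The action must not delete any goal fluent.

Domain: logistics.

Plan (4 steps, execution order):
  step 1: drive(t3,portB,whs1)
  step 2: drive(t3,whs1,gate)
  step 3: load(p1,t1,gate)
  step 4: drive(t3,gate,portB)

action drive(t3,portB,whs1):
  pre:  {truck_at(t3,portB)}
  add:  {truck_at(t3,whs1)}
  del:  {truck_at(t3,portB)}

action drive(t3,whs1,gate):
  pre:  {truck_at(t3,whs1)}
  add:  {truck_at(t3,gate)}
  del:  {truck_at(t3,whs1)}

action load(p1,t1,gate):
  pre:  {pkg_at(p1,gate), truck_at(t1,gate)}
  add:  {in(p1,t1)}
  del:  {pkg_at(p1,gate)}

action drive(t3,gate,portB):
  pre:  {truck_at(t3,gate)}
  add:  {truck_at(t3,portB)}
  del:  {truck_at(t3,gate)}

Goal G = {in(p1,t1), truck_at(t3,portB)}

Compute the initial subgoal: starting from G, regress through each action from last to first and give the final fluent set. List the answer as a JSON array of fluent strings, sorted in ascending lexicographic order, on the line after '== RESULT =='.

Work backward from the goal:
  through step 4 (drive(t3,gate,portB)): drop {truck_at(t3,portB)}, keep {in(p1,t1)}, require {truck_at(t3,gate)}
    → {in(p1,t1), truck_at(t3,gate)}
  through step 3 (load(p1,t1,gate)): drop {in(p1,t1)}, keep {truck_at(t3,gate)}, require {pkg_at(p1,gate), truck_at(t1,gate)}
    → {pkg_at(p1,gate), truck_at(t1,gate), truck_at(t3,gate)}
  through step 2 (drive(t3,whs1,gate)): drop {truck_at(t3,gate)}, keep {pkg_at(p1,gate), truck_at(t1,gate)}, require {truck_at(t3,whs1)}
    → {pkg_at(p1,gate), truck_at(t1,gate), truck_at(t3,whs1)}
  through step 1 (drive(t3,portB,whs1)): drop {truck_at(t3,whs1)}, keep {pkg_at(p1,gate), truck_at(t1,gate)}, require {truck_at(t3,portB)}
    → {pkg_at(p1,gate), truck_at(t1,gate), truck_at(t3,portB)}

== RESULT ==
["pkg_at(p1,gate)", "truck_at(t1,gate)", "truck_at(t3,portB)"]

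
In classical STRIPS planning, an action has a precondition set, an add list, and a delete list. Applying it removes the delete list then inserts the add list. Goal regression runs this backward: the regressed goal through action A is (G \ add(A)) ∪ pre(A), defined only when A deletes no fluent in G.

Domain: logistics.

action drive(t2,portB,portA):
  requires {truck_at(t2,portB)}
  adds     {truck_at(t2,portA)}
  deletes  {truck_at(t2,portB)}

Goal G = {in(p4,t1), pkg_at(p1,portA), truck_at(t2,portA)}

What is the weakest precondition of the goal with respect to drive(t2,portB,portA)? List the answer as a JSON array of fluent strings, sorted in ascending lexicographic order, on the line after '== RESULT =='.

Compute (G \ add) ∪ pre:
  G ∩ del = {}  (empty — regression defined)
  G \ add = {in(p4,t1), pkg_at(p1,portA), truck_at(t2,portA)} \ {truck_at(t2,portA)} = {in(p4,t1), pkg_at(p1,portA)}
  ∪ pre   = {in(p4,t1), pkg_at(p1,portA)} ∪ {truck_at(t2,portB)}
          = {in(p4,t1), pkg_at(p1,portA), truck_at(t2,portB)}

== RESULT ==
["in(p4,t1)", "pkg_at(p1,portA)", "truck_at(t2,portB)"]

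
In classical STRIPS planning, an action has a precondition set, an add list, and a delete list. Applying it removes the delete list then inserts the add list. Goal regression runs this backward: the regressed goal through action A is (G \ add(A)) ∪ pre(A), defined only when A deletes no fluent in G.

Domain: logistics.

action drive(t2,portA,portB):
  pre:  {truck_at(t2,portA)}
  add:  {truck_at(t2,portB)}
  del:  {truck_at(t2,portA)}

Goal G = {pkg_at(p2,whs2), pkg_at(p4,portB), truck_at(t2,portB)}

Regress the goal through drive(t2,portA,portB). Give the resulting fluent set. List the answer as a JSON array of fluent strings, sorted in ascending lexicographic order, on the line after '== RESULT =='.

Regress:
  G ∩ del = {}  (empty — regression defined)
  G \ add = {pkg_at(p2,whs2), pkg_at(p4,portB), truck_at(t2,portB)} \ {truck_at(t2,portB)} = {pkg_at(p2,whs2), pkg_at(p4,portB)}
  ∪ pre   = {pkg_at(p2,whs2), pkg_at(p4,portB)} ∪ {truck_at(t2,portA)}
          = {pkg_at(p2,whs2), pkg_at(p4,portB), truck_at(t2,portA)}

== RESULT ==
["pkg_at(p2,whs2)", "pkg_at(p4,portB)", "truck_at(t2,portA)"]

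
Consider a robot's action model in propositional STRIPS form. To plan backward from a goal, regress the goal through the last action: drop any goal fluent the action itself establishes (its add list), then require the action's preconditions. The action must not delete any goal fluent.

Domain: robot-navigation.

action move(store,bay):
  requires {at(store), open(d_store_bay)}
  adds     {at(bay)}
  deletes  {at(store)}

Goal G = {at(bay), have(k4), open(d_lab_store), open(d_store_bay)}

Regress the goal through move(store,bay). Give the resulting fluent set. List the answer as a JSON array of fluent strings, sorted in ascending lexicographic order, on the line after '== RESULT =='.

Compute (G \ add) ∪ pre:
  G ∩ del = {}  (empty — regression defined)
  G \ add = {at(bay), have(k4), open(d_lab_store), open(d_store_bay)} \ {at(bay)} = {have(k4), open(d_lab_store), open(d_store_bay)}
  ∪ pre   = {have(k4), open(d_lab_store), open(d_store_bay)} ∪ {at(store), open(d_store_bay)}
          = {at(store), have(k4), open(d_lab_store), open(d_store_bay)}

== RESULT ==
["at(store)", "have(k4)", "open(d_lab_store)", "open(d_store_bay)"]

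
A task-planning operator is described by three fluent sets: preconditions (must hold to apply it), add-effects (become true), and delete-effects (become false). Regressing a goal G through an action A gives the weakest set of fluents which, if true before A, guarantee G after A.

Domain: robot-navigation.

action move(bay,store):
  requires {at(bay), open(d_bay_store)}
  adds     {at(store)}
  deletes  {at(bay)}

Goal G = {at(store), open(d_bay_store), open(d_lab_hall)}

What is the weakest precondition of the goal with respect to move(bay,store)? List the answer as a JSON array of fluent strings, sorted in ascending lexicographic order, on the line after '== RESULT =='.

Regress:
  G ∩ del = {}  (empty — regression defined)
  G \ add = {at(store), open(d_bay_store), open(d_lab_hall)} \ {at(store)} = {open(d_bay_store), open(d_lab_hall)}
  ∪ pre   = {open(d_bay_store), open(d_lab_hall)} ∪ {at(bay), open(d_bay_store)}
          = {at(bay), open(d_bay_store), open(d_lab_hall)}

== RESULT ==
["at(bay)", "open(d_bay_store)", "open(d_lab_hall)"]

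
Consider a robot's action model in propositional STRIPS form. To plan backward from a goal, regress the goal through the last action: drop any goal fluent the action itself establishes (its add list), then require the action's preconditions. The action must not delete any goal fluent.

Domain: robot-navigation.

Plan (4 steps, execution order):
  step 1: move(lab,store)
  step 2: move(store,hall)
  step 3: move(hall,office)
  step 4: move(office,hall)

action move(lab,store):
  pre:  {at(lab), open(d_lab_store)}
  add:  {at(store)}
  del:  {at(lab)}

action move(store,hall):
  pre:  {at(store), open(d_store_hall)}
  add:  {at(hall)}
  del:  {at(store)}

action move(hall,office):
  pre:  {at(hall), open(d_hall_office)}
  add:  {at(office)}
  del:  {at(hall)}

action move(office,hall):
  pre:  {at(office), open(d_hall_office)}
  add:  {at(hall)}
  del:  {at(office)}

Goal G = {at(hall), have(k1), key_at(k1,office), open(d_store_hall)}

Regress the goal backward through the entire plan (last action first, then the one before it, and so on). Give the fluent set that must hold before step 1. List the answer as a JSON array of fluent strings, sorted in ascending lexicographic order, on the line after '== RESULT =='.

Work backward from the goal:
  through step 4 (move(office,hall)): drop {at(hall)}, keep {have(k1), key_at(k1,office), open(d_store_hall)}, require {at(office), open(d_hall_office)}
    → {at(office), have(k1), key_at(k1,office), open(d_hall_office), open(d_store_hall)}
  through step 3 (move(hall,office)): drop {at(office)}, keep {have(k1), key_at(k1,office), open(d_hall_office), open(d_store_hall)}, require {at(hall), open(d_hall_office)}
    → {at(hall), have(k1), key_at(k1,office), open(d_hall_office), open(d_store_hall)}
  through step 2 (move(store,hall)): drop {at(hall)}, keep {have(k1), key_at(k1,office), open(d_hall_office), open(d_store_hall)}, require {at(store), open(d_store_hall)}
    → {at(store), have(k1), key_at(k1,office), open(d_hall_office), open(d_store_hall)}
  through step 1 (move(lab,store)): drop {at(store)}, keep {have(k1), key_at(k1,office), open(d_hall_office), open(d_store_hall)}, require {at(lab), open(d_lab_store)}
    → {at(lab), have(k1), key_at(k1,office), open(d_hall_office), open(d_lab_store), open(d_store_hall)}

== RESULT ==
["at(lab)", "have(k1)", "key_at(k1,office)", "open(d_hall_office)", "open(d_lab_store)", "open(d_store_hall)"]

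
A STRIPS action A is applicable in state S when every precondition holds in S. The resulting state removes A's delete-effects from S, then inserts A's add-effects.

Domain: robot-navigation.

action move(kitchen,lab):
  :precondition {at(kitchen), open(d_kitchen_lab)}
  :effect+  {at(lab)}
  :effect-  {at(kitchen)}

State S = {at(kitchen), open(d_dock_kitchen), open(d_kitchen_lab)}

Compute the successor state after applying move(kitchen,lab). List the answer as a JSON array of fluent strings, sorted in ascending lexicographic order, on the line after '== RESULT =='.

Progress:
  pre ⊆ S: {at(kitchen), open(d_kitchen_lab)} ⊆ S  — applicable
  S \ del = {open(d_dock_kitchen), open(d_kitchen_lab)}
  ∪ add   = {at(lab), open(d_dock_kitchen), open(d_kitchen_lab)}

== RESULT ==
["at(lab)", "open(d_dock_kitchen)", "open(d_kitchen_lab)"]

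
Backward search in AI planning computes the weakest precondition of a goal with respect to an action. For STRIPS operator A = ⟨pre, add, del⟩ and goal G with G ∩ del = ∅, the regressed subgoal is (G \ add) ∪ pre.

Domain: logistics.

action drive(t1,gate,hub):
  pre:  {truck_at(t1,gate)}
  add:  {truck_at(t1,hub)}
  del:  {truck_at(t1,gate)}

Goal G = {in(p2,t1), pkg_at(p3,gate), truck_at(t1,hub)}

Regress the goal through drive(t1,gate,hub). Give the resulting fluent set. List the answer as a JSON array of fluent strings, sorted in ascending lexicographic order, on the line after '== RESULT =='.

Compute (G \ add) ∪ pre:
  G ∩ del = {}  (empty — regression defined)
  G \ add = {in(p2,t1), pkg_at(p3,gate), truck_at(t1,hub)} \ {truck_at(t1,hub)} = {in(p2,t1), pkg_at(p3,gate)}
  ∪ pre   = {in(p2,t1), pkg_at(p3,gate)} ∪ {truck_at(t1,gate)}
          = {in(p2,t1), pkg_at(p3,gate), truck_at(t1,gate)}

== RESULT ==
["in(p2,t1)", "pkg_at(p3,gate)", "truck_at(t1,gate)"]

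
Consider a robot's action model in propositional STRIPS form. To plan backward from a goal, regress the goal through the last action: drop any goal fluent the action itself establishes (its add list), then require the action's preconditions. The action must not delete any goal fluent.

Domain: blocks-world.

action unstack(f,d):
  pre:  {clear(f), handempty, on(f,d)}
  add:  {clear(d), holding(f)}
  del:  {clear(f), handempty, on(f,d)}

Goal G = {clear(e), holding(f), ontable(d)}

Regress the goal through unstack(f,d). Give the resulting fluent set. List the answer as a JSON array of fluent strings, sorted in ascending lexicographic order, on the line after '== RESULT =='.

Regress:
  G ∩ del = {}  (empty — regression defined)
  G \ add = {clear(e), holding(f), ontable(d)} \ {clear(d), holding(f)} = {clear(e), ontable(d)}
  ∪ pre   = {clear(e), ontable(d)} ∪ {clear(f), handempty, on(f,d)}
          = {clear(e), clear(f), handempty, on(f,d), ontable(d)}

== RESULT ==
["clear(e)", "clear(f)", "handempty", "on(f,d)", "ontable(d)"]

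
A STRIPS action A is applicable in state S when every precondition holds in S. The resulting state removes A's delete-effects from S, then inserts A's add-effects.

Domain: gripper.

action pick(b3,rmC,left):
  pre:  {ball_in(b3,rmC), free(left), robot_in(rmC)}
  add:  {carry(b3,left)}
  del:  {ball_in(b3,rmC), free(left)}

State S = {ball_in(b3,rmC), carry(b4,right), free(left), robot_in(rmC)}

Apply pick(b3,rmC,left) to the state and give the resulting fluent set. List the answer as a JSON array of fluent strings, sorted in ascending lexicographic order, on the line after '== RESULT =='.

Compute (S \ del) ∪ add:
  pre ⊆ S: {ball_in(b3,rmC), free(left), robot_in(rmC)} ⊆ S  — applicable
  S \ del = {carry(b4,right), robot_in(rmC)}
  ∪ add   = {carry(b3,left), carry(b4,right), robot_in(rmC)}

== RESULT ==
["carry(b3,left)", "carry(b4,right)", "robot_in(rmC)"]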